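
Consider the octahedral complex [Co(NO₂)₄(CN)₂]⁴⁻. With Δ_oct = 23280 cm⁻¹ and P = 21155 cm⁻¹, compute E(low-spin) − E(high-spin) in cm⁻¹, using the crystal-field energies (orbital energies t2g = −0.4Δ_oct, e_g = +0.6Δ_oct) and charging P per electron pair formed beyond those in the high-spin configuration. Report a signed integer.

-2125

Ligand charges: 4×(-1) from NO₂⁻ and 2×(-1) from CN⁻ sum to -6; with overall charge -4, Co is +2.
Co is in group 9, so Co²⁺ is d⁷ (9 − 2 = 7).
High-spin: t2g^5 e_g^2, CFSE = -0.8Δ_oct = -18624 cm⁻¹.
Low-spin t2g^6 e_g^1 gives -1.8Δ_oct = -41904 cm⁻¹, but forming 1 extra pair costs 1P = 21155 cm⁻¹, so E(LS) = -41904 + 21155 = -20749 cm⁻¹.
Thus E(LS) − E(HS) = -2125 cm⁻¹.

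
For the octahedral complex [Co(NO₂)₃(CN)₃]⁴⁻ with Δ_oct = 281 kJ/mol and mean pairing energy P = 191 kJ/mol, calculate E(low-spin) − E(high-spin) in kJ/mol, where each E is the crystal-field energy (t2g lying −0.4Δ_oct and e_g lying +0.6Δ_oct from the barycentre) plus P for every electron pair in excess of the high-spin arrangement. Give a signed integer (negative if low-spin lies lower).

Ligand charges: 3×(-1) from NO₂⁻ and 3×(-1) from CN⁻ sum to -6; with overall charge -4, Co is +2.
Co sits in group 9; removing 2 electrons leaves Co²⁺ with 9 − 2 = 7 d electrons.
High-spin d⁷ fills as t2g^5 e_g^2 with CFSE 5(−0.4) + 2(+0.6) = -0.8Δ_oct = -225 kJ/mol.
Low-spin t2g^6 e_g^1 gives -1.8Δ_oct = -506 kJ/mol, but forming 1 extra pair costs 1P = 191 kJ/mol, so E(LS) = -506 + 191 = -315 kJ/mol.
The difference is -315 − (-225) = -90 kJ/mol, so low-spin lies lower.

-90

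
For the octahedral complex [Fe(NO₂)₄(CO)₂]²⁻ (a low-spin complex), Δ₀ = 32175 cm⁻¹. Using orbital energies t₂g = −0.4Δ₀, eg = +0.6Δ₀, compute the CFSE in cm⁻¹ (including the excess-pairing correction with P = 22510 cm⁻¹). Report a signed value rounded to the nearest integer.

Ligand charges: 4×(-1) from NO₂⁻ and 2×(+0) from CO sum to -4; with overall charge -2, Fe is +2.
Fe²⁺: group 8, so d-count = 8 − 2 = 6.
The d⁶ electrons fill as t₂g⁶ eg⁰.
CFSE(orbital) = 6×(-0.4Δ₀) + 0×(0.6Δ₀) = -2.4Δ₀; with Δ₀ = 32175 cm⁻¹ that is -77220 cm⁻¹.
Pairing penalty: 3 pairs vs 1 in the high-spin reference → 2 extra × P = 45020 cm⁻¹.
Overall CFSE = -77220 + 45020 = -32200 cm⁻¹.

-32200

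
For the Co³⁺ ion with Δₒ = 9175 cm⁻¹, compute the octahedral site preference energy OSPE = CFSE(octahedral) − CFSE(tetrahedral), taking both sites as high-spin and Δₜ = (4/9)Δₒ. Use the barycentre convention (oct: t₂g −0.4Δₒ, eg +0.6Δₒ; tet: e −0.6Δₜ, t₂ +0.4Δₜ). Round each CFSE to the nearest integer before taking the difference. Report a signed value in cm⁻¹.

-1223

Co sits in group 9; removing 3 electrons leaves Co³⁺ with 9 − 3 = 6 d electrons.
Octahedral (high-spin): t2g^4 e_g^2, CFSE = 4(−0.4) + 2(+0.6) = -0.4Δₒ = -0.4 × 9175 = -3670 cm⁻¹.
Tetrahedral: e^3 t2^3, CFSE = 3(−0.6) + 3(+0.4) = -0.6Δₜ = -0.6 × (4/9) × 9175 = -2447 cm⁻¹.
Subtracting, OSPE = -3670 − (-2447) = -1223 cm⁻¹.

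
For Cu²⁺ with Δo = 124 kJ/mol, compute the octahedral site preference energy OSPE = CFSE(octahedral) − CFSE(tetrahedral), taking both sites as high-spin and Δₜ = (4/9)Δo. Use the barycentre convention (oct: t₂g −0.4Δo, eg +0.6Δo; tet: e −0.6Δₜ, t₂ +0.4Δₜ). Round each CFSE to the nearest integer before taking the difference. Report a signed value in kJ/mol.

Cu is in group 11, so Cu²⁺ is d⁹ (11 − 2 = 9).
Octahedral high-spin t₂g⁶ eg³: CFSE = -0.6 × 124 = -74 kJ/mol.
Tetrahedral e⁴ t₂⁵ gives -0.4Δₜ = -0.4 × (4/9) × 124 = -22 kJ/mol.
OSPE = -74 − (-22) = -52 kJ/mol.

-52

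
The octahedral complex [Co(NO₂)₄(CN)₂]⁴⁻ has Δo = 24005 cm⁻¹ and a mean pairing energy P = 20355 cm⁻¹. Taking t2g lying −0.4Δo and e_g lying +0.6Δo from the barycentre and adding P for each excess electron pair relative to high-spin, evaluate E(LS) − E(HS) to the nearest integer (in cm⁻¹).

-3650

Ligand charges: 4×(-1) from NO₂⁻ and 2×(-1) from CN⁻ sum to -6; with overall charge -4, Co is +2.
Group 9 minus oxidation state +2 gives a d⁷ configuration for Co²⁺.
High-spin: t2g^5 e_g^2, CFSE = -0.8Δo = -19204 cm⁻¹.
Low-spin: t2g^6 e_g^1, orbital CFSE = -1.8Δo = -43209 cm⁻¹; plus 1 excess pair × P = +20355 cm⁻¹; total -22854 cm⁻¹.
The difference is -22854 − (-19204) = -3650 cm⁻¹, so low-spin lies lower.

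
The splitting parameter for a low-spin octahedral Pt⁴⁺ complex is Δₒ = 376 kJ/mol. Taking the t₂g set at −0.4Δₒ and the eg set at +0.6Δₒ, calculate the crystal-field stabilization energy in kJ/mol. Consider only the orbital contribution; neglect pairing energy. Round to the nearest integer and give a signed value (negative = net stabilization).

-902

Pt sits in group 10; removing 4 electrons leaves Pt⁴⁺ with 10 − 4 = 6 d electrons.
Electron filling gives t₂g⁶ eg⁰.
Orbital CFSE = 6(-0.4) + 0(0.6) = -2.4Δₒ = -2.4 × 376 = -902 kJ/mol.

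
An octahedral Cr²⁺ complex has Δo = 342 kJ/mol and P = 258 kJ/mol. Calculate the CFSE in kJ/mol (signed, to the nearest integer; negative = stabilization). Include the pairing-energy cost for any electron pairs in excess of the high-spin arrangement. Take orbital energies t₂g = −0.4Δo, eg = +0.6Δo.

-289

Cr sits in group 6; removing 2 electrons leaves Cr²⁺ with 6 − 2 = 4 d electrons.
Since Δo = 342 kJ/mol > P = 258 kJ/mol, the complex adopts the low-spin configuration.
Configuration: t₂g⁴ eg⁰.
Orbital CFSE = -1.6Δo = -1.6 × 342 = -547 kJ/mol.
Excess pairs vs high-spin: 1 − 0 = 1; pairing cost = +258 kJ/mol.
Net CFSE = -547 + 258 = -289 kJ/mol.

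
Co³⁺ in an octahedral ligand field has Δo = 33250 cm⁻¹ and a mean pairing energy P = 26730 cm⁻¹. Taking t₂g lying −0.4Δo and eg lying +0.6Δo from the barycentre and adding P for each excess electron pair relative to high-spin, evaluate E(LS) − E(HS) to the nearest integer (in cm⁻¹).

Co sits in group 9; removing 3 electrons leaves Co³⁺ with 9 − 3 = 6 d electrons.
High-spin d⁶ fills as t₂g⁴ eg² with CFSE 4(−0.4) + 2(+0.6) = -0.4Δo = -13300 cm⁻¹.
For low-spin the configuration is t₂g⁶ eg⁰: orbital energy -2.4 × 33250 = -79800 cm⁻¹, and 2 additional pairs relative to high-spin add 53460 cm⁻¹, giving -26340 cm⁻¹.
Thus E(LS) − E(HS) = -13040 cm⁻¹.

-13040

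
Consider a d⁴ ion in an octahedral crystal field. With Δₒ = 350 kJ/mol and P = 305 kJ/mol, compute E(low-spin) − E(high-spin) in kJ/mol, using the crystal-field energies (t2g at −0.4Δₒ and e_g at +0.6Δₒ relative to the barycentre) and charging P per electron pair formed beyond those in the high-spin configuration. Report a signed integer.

High-spin: t2g^3 e_g^1, CFSE = -0.6Δₒ = -210 kJ/mol.
For low-spin the configuration is t2g^4 e_g^0: orbital energy -1.6 × 350 = -560 kJ/mol, and 1 additional pair relative to high-spin adds 305 kJ/mol, giving -255 kJ/mol.
Thus E(LS) − E(HS) = -45 kJ/mol.

-45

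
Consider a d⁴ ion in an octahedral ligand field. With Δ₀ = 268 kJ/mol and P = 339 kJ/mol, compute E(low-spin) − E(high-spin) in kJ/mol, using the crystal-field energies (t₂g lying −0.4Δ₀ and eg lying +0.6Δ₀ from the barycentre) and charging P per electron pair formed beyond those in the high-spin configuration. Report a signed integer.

71

High-spin d⁴ fills as t₂g³ eg¹ with CFSE 3(−0.4) + 1(+0.6) = -0.6Δ₀ = -161 kJ/mol.
Low-spin: t₂g⁴ eg⁰, orbital CFSE = -1.6Δ₀ = -429 kJ/mol; plus 1 excess pair × P = +339 kJ/mol; total -90 kJ/mol.
The difference is -90 − (-161) = 71 kJ/mol, so high-spin lies lower.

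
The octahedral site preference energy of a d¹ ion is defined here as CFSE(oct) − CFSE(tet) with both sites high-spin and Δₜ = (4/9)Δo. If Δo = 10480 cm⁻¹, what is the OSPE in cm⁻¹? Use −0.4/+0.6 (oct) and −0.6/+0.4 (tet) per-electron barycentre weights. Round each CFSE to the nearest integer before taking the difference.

In an octahedral site d¹ (HS) is t₂g¹ eg⁰, giving CFSE(oct) = -0.4Δo = -4192 cm⁻¹.
Tetrahedral: e¹ t₂⁰, CFSE = 1(−0.6) + 0(+0.4) = -0.6Δₜ = -0.6 × (4/9) × 10480 = -2795 cm⁻¹.
OSPE = -4192 − (-2795) = -1397 cm⁻¹.

-1397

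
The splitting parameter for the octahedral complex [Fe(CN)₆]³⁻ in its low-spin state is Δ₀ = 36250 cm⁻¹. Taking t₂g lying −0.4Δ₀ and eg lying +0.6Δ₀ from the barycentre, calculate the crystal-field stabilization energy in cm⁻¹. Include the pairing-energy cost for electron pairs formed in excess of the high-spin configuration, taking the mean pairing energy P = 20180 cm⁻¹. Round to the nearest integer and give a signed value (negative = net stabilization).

-32140

Each CN⁻ contributes -1; 6 × (-1) = -6. With overall charge -3, Fe is in the +3 oxidation state.
Fe sits in group 8; removing 3 electrons leaves Fe³⁺ with 8 − 3 = 5 d electrons.
Configuration: t₂g⁵ eg⁰.
CFSE(orbital) = 5×(-0.4Δ₀) + 0×(0.6Δ₀) = -2.0Δ₀; with Δ₀ = 36250 cm⁻¹ that is -72500 cm⁻¹.
Relative to high-spin t₂g³ eg² (0 paired), the low-spin configuration has 2 additional pairs, contributing +2 × 20180 = +40360 cm⁻¹.
Overall CFSE = -72500 + 40360 = -32140 cm⁻¹.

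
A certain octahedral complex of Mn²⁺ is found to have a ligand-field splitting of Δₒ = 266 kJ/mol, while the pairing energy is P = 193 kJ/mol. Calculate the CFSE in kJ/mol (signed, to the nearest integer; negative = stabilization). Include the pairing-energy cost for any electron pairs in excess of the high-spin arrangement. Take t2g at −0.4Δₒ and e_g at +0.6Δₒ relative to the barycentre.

Group 7 minus oxidation state +2 gives a d⁵ configuration for Mn²⁺.
With Δₒ > P the complex is low-spin.
That gives t2g^5 e_g^0.
Orbital CFSE = -2.0Δₒ = -2.0 × 266 = -532 kJ/mol.
Excess pairs vs high-spin: 2 − 0 = 2; pairing cost = +386 kJ/mol.
Net CFSE = -532 + 386 = -146 kJ/mol.

-146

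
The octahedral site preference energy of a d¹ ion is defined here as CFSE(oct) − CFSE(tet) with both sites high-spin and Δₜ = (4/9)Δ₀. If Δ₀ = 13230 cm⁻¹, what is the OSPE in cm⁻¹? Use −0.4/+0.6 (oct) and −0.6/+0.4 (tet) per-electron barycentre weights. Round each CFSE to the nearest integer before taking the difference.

-1764

Octahedral (high-spin): t₂g¹ eg⁰, CFSE = 1(−0.4) + 0(+0.6) = -0.4Δ₀ = -0.4 × 13230 = -5292 cm⁻¹.
In a tetrahedral site the filling is e¹ t₂⁰: CFSE(tet) = -0.6Δₜ = -0.6 × (4/9)(13230) = -3528 cm⁻¹.
OSPE = CFSE(oct) − CFSE(tet) = -5292 − (-3528) = -1764 cm⁻¹.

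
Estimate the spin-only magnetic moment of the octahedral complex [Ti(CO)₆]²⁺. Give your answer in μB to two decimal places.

2.83 μB

CO is neutral, so the +2 overall charge sits on Ti: oxidation state +2.
Ti²⁺: group 4, so d-count = 4 − 2 = 2.
Configuration: t₂g² eg⁰ → 2 unpaired electrons.
μ(spin-only) = √[2(2+2)] = √8 ≈ 2.83 μB.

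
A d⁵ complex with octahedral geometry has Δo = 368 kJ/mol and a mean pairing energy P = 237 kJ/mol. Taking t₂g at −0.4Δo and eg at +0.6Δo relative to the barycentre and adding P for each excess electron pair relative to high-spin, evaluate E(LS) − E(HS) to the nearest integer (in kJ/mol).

-262

In the high-spin limit (t₂g³ eg²) the orbital term is 0.0Δo = 0 kJ/mol, with no excess pairing.
Low-spin: t₂g⁵ eg⁰, orbital CFSE = -2.0Δo = -736 kJ/mol; plus 2 excess pairs × P = +474 kJ/mol; total -262 kJ/mol.
E(LS) − E(HS) = -262 − (0) = -262 kJ/mol.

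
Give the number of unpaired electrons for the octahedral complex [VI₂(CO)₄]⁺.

Ligand charges: 2×(-1) from I⁻ and 4×(+0) from CO sum to -2; with overall charge +1, V is +3.
V³⁺: group 5, so d-count = 5 − 3 = 2.
Configuration: t₂g² eg⁰, giving 2 unpaired electrons.

2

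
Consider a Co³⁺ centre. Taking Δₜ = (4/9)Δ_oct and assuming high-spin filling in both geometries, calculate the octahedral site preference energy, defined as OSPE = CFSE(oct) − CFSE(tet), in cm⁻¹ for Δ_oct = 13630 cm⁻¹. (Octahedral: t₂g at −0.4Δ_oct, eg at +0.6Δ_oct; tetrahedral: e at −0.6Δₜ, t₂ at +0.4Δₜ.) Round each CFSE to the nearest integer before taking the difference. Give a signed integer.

-1817

Co sits in group 9; removing 3 electrons leaves Co³⁺ with 9 − 3 = 6 d electrons.
Octahedral high-spin t₂g⁴ eg²: CFSE = -0.4 × 13630 = -5452 cm⁻¹.
In a tetrahedral site the filling is e³ t₂³: CFSE(tet) = -0.6Δₜ = -0.6 × (4/9)(13630) = -3635 cm⁻¹.
OSPE = -5452 − (-3635) = -1817 cm⁻¹.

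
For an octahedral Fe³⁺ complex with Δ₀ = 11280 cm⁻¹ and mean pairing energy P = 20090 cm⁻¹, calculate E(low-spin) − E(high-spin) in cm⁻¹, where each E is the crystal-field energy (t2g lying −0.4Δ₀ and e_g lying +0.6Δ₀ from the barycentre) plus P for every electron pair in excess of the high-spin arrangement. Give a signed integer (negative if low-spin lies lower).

17620

Fe is in group 8, so Fe³⁺ is d⁵ (8 − 3 = 5).
High-spin: t2g^3 e_g^2, CFSE = 0.0Δ₀ = 0 cm⁻¹.
For low-spin the configuration is t2g^5 e_g^0: orbital energy -2.0 × 11280 = -22560 cm⁻¹, and 2 additional pairs relative to high-spin add 40180 cm⁻¹, giving 17620 cm⁻¹.
Thus E(LS) − E(HS) = 17620 cm⁻¹.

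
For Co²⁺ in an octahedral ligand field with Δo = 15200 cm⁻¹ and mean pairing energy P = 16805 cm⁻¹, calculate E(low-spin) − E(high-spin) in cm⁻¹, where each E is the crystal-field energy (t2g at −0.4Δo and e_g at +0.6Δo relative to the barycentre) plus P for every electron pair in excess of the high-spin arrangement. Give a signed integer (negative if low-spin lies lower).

Co sits in group 9; removing 2 electrons leaves Co²⁺ with 9 − 2 = 7 d electrons.
High-spin d⁷ fills as t2g^5 e_g^2 with CFSE 5(−0.4) + 2(+0.6) = -0.8Δo = -12160 cm⁻¹.
Low-spin t2g^6 e_g^1 gives -1.8Δo = -27360 cm⁻¹, but forming 1 extra pair costs 1P = 16805 cm⁻¹, so E(LS) = -27360 + 16805 = -10555 cm⁻¹.
The difference is -10555 − (-12160) = 1605 cm⁻¹, so high-spin lies lower.

1605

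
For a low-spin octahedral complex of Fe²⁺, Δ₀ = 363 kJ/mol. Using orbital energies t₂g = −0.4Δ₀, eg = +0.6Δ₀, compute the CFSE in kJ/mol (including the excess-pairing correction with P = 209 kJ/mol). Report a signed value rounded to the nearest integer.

Group 8 minus oxidation state +2 gives a d⁶ configuration for Fe²⁺.
Configuration: t₂g⁶ eg⁰.
Orbital CFSE = 6(-0.4) + 0(0.6) = -2.4Δ₀ = -2.4 × 363 = -871 kJ/mol.
High-spin d⁶ would be t₂g⁴ eg² with 1 pair; low-spin has 3, so 2 excess pairs cost +2P = +418 kJ/mol.
Combining: -871 + 418 = -453 kJ/mol.

-453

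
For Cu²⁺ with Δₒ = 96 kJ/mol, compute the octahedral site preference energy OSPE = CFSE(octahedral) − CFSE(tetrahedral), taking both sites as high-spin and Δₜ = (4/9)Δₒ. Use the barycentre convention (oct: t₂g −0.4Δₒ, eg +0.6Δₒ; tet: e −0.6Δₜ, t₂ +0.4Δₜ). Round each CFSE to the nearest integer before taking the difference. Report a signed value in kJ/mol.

Cu²⁺: group 11, so d-count = 11 − 2 = 9.
Octahedral high-spin t₂g⁶ eg³: CFSE = -0.6 × 96 = -58 kJ/mol.
Tetrahedral: e⁴ t₂⁵, CFSE = 4(−0.6) + 5(+0.4) = -0.4Δₜ = -0.4 × (4/9) × 96 = -17 kJ/mol.
Subtracting, OSPE = -58 − (-17) = -41 kJ/mol.

-41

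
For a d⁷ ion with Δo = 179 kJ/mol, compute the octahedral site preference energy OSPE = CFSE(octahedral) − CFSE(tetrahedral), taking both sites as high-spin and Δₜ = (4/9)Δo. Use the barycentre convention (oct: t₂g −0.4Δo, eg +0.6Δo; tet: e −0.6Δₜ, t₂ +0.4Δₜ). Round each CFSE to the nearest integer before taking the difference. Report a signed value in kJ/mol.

-48

Octahedral (high-spin): t2g^5 e_g^2, CFSE = 5(−0.4) + 2(+0.6) = -0.8Δo = -0.8 × 179 = -143 kJ/mol.
Tetrahedral: e^4 t2^3, CFSE = 4(−0.6) + 3(+0.4) = -1.2Δₜ = -1.2 × (4/9) × 179 = -95 kJ/mol.
OSPE = -143 − (-95) = -48 kJ/mol.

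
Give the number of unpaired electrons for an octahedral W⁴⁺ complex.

W⁴⁺: group 6, so d-count = 6 − 4 = 2.
Configuration: t₂g² eg⁰, giving 2 unpaired electrons.

2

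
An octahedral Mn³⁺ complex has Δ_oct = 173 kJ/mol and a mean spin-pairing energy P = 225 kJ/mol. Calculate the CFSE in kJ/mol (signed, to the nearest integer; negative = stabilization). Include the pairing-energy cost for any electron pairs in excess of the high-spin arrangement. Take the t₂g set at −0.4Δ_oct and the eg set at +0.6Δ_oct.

-104

Mn³⁺: group 7, so d-count = 7 − 3 = 4.
Since Δ_oct = 173 kJ/mol < P = 225 kJ/mol, the complex adopts the high-spin configuration.
That gives t₂g³ eg¹.
Orbital CFSE = -0.6Δ_oct = -0.6 × 173 = -104 kJ/mol.
High-spin has no excess pairs, so no pairing correction applies.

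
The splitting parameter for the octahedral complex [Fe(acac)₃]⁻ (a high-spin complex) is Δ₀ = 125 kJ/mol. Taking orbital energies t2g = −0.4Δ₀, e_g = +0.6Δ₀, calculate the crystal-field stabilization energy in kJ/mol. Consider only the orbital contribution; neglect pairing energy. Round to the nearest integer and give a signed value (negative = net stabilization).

Each acac⁻ contributes -1; 3 × (-1) = -3. With overall charge -1, Fe is in the +2 oxidation state.
Fe is in group 8, so Fe²⁺ is d⁶ (8 − 2 = 6).
Electron filling gives t2g^4 e_g^2.
The orbital stabilization is -0.4Δ₀ = -0.4 × 125 = -50 kJ/mol.

-50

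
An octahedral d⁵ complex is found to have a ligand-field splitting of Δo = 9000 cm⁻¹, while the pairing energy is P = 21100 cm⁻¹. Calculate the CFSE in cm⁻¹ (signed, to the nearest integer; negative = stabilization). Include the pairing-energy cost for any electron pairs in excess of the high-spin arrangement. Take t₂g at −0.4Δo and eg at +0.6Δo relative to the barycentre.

Δo < P, so pairing is avoided: the ground state is high-spin.
Filling d⁵ accordingly: t₂g³ eg².
Orbital CFSE = 0.0Δo = 0.0 × 9000 = 0 cm⁻¹.
High-spin has no excess pairs, so no pairing correction applies.

0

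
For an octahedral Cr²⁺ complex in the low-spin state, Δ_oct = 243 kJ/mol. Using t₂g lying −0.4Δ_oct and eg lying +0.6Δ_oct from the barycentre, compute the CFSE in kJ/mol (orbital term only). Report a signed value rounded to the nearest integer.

-389

Cr is in group 6, so Cr²⁺ is d⁴ (6 − 2 = 4).
Configuration: t₂g⁴ eg⁰.
CFSE(orbital) = 4×(-0.4Δ_oct) + 0×(0.6Δ_oct) = -1.6Δ_oct; with Δ_oct = 243 kJ/mol that is -389 kJ/mol.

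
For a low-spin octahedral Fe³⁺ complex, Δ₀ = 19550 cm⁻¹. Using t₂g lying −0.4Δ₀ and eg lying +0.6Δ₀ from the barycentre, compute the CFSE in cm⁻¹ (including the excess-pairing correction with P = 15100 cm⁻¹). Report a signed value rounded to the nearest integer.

Fe³⁺: group 8, so d-count = 8 − 3 = 5.
Configuration: t₂g⁵ eg⁰.
The orbital stabilization is -2.0Δ₀ = -2.0 × 19550 = -39100 cm⁻¹.
High-spin d⁵ would be t₂g³ eg² with 0 pairs; low-spin has 2, so 2 excess pairs cost +2P = +30200 cm⁻¹.
Net CFSE = -39100 + 30200 = -8900 cm⁻¹.

-8900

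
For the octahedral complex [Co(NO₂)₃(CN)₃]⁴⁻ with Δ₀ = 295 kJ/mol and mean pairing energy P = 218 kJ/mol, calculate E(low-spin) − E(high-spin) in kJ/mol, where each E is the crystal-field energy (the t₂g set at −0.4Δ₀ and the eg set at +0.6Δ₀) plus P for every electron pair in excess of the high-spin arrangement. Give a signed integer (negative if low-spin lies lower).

Ligand charges: 3×(-1) from NO₂⁻ and 3×(-1) from CN⁻ sum to -6; with overall charge -4, Co is +2.
Co²⁺: group 9, so d-count = 9 − 2 = 7.
In the high-spin limit (t₂g⁵ eg²) the orbital term is -0.8Δ₀ = -236 kJ/mol, with no excess pairing.
For low-spin the configuration is t₂g⁶ eg¹: orbital energy -1.8 × 295 = -531 kJ/mol, and 1 additional pair relative to high-spin adds 218 kJ/mol, giving -313 kJ/mol.
The difference is -313 − (-236) = -77 kJ/mol, so low-spin lies lower.

-77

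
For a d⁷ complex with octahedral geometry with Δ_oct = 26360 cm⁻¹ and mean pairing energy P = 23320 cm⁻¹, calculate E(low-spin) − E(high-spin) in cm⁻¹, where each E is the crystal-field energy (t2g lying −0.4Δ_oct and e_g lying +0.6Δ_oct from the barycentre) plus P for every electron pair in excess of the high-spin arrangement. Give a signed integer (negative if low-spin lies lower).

-3040

High-spin: t2g^5 e_g^2, CFSE = -0.8Δ_oct = -21088 cm⁻¹.
Low-spin t2g^6 e_g^1 gives -1.8Δ_oct = -47448 cm⁻¹, but forming 1 extra pair costs 1P = 23320 cm⁻¹, so E(LS) = -47448 + 23320 = -24128 cm⁻¹.
The difference is -24128 − (-21088) = -3040 cm⁻¹, so low-spin lies lower.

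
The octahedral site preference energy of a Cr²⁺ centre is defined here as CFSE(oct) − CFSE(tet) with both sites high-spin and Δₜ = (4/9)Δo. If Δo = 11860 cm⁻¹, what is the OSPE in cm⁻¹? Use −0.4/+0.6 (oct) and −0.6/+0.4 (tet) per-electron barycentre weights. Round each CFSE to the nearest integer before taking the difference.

-5008

Cr sits in group 6; removing 2 electrons leaves Cr²⁺ with 6 − 2 = 4 d electrons.
Octahedral high-spin t₂g³ eg¹: CFSE = -0.6 × 11860 = -7116 cm⁻¹.
In a tetrahedral site the filling is e² t₂²: CFSE(tet) = -0.4Δₜ = -0.4 × (4/9)(11860) = -2108 cm⁻¹.
OSPE = CFSE(oct) − CFSE(tet) = -7116 − (-2108) = -5008 cm⁻¹.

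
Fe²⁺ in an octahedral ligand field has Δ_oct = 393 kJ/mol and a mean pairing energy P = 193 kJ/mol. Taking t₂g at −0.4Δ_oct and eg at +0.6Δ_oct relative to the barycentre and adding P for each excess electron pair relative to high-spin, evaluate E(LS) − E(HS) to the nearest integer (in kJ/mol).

-400

Fe²⁺: group 8, so d-count = 8 − 2 = 6.
High-spin d⁶ fills as t₂g⁴ eg² with CFSE 4(−0.4) + 2(+0.6) = -0.4Δ_oct = -157 kJ/mol.
Low-spin: t₂g⁶ eg⁰, orbital CFSE = -2.4Δ_oct = -943 kJ/mol; plus 2 excess pairs × P = +386 kJ/mol; total -557 kJ/mol.
E(LS) − E(HS) = -557 − (-157) = -400 kJ/mol.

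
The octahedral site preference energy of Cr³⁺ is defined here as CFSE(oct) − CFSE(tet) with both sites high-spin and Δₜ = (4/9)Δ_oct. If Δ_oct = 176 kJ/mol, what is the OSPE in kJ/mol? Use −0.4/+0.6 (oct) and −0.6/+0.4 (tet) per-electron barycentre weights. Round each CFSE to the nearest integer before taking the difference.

-148

Cr sits in group 6; removing 3 electrons leaves Cr³⁺ with 6 − 3 = 3 d electrons.
Octahedral (high-spin): t₂g³ eg⁰, CFSE = 3(−0.4) + 0(+0.6) = -1.2Δ_oct = -1.2 × 176 = -211 kJ/mol.
Tetrahedral: e² t₂¹, CFSE = 2(−0.6) + 1(+0.4) = -0.8Δₜ = -0.8 × (4/9) × 176 = -63 kJ/mol.
Subtracting, OSPE = -211 − (-63) = -148 kJ/mol.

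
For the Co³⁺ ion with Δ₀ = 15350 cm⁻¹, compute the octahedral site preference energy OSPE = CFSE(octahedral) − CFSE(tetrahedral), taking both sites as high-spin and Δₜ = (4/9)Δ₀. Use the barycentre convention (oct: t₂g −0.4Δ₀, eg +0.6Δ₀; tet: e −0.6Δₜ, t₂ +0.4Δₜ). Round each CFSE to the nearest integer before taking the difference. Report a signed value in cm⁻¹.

-2047

Group 9 minus oxidation state +3 gives a d⁶ configuration for Co³⁺.
Octahedral (high-spin): t₂g⁴ eg², CFSE = 4(−0.4) + 2(+0.6) = -0.4Δ₀ = -0.4 × 15350 = -6140 cm⁻¹.
Tetrahedral: e³ t₂³, CFSE = 3(−0.6) + 3(+0.4) = -0.6Δₜ = -0.6 × (4/9) × 15350 = -4093 cm⁻¹.
OSPE = CFSE(oct) − CFSE(tet) = -6140 − (-4093) = -2047 cm⁻¹.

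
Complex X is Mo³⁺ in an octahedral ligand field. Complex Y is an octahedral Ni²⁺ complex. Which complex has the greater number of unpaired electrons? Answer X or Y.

X: Group 6 minus oxidation state +3 gives a d³ configuration for Mo³⁺; t₂g³ eg⁰ → 3 unpaired.
Y: Ni sits in group 10; removing 2 electrons leaves Ni²⁺ with 10 − 2 = 8 d electrons; For octahedral d⁸ the high- and low-spin configurations coincide; t2g^6 e_g^2 → 2 unpaired.
So X has more unpaired electrons.

X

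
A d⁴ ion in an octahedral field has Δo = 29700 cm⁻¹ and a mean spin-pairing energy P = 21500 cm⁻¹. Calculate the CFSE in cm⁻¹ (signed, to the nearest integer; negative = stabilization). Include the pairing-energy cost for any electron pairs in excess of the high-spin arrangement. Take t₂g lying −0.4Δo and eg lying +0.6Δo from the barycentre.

-26020

With Δo > P the complex is low-spin.
Configuration: t₂g⁴ eg⁰.
Orbital CFSE = -1.6Δo = -1.6 × 29700 = -47520 cm⁻¹.
Excess pairs vs high-spin: 1 − 0 = 1; pairing cost = +21500 cm⁻¹.
Net CFSE = -47520 + 21500 = -26020 cm⁻¹.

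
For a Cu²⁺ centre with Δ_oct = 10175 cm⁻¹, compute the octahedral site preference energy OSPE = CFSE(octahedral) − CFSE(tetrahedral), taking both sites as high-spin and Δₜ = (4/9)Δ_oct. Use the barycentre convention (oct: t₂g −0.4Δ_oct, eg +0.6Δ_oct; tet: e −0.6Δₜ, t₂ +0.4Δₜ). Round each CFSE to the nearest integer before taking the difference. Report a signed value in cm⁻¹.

Cu²⁺: group 11, so d-count = 11 − 2 = 9.
In an octahedral site d⁹ (HS) is t₂g⁶ eg³, giving CFSE(oct) = -0.6Δ_oct = -6105 cm⁻¹.
In a tetrahedral site the filling is e⁴ t₂⁵: CFSE(tet) = -0.4Δₜ = -0.4 × (4/9)(10175) = -1809 cm⁻¹.
Subtracting, OSPE = -6105 − (-1809) = -4296 cm⁻¹.

-4296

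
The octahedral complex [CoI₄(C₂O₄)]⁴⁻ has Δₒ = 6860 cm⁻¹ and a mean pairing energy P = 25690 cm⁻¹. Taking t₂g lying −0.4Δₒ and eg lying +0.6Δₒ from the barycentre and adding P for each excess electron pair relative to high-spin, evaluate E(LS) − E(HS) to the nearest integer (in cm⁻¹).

18830

Ligand charges: 4×(-1) from I⁻ and 1×(-2) from C₂O₄²⁻ sum to -6; with overall charge -4, Co is +2.
Co²⁺: group 9, so d-count = 9 − 2 = 7.
High-spin: t₂g⁵ eg², CFSE = -0.8Δₒ = -5488 cm⁻¹.
Low-spin t₂g⁶ eg¹ gives -1.8Δₒ = -12348 cm⁻¹, but forming 1 extra pair costs 1P = 25690 cm⁻¹, so E(LS) = -12348 + 25690 = 13342 cm⁻¹.
E(LS) − E(HS) = 13342 − (-5488) = 18830 cm⁻¹.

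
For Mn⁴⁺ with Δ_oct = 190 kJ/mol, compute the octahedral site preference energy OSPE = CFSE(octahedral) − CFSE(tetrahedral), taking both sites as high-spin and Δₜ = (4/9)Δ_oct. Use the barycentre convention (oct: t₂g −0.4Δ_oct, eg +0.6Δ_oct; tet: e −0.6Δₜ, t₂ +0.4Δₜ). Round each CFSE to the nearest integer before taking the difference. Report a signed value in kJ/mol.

Mn sits in group 7; removing 4 electrons leaves Mn⁴⁺ with 7 − 4 = 3 d electrons.
Octahedral (high-spin): t₂g³ eg⁰, CFSE = 3(−0.4) + 0(+0.6) = -1.2Δ_oct = -1.2 × 190 = -228 kJ/mol.
Tetrahedral: e² t₂¹, CFSE = 2(−0.6) + 1(+0.4) = -0.8Δₜ = -0.8 × (4/9) × 190 = -68 kJ/mol.
OSPE = -228 − (-68) = -160 kJ/mol.

-160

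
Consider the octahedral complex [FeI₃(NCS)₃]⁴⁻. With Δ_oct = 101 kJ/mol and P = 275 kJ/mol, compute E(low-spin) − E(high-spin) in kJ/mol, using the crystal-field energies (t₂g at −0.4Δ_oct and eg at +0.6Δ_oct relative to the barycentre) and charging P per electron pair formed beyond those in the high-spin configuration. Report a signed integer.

348

Ligand charges: 3×(-1) from I⁻ and 3×(-1) from NCS⁻ sum to -6; with overall charge -4, Fe is +2.
Fe is in group 8, so Fe²⁺ is d⁶ (8 − 2 = 6).
High-spin d⁶ fills as t₂g⁴ eg² with CFSE 4(−0.4) + 2(+0.6) = -0.4Δ_oct = -40 kJ/mol.
For low-spin the configuration is t₂g⁶ eg⁰: orbital energy -2.4 × 101 = -242 kJ/mol, and 2 additional pairs relative to high-spin add 550 kJ/mol, giving 308 kJ/mol.
E(LS) − E(HS) = 308 − (-40) = 348 kJ/mol.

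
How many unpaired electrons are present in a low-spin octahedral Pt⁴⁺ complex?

Pt is in group 10, so Pt⁴⁺ is d⁶ (10 − 4 = 6).
Configuration: t₂g⁶ eg⁰, giving 0 unpaired electrons.

0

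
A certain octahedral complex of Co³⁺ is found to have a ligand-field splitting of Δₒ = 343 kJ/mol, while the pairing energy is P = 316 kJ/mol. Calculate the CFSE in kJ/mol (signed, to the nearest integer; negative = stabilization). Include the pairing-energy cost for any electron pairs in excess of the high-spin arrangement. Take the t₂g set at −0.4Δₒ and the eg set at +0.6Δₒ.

-191

Co³⁺: group 9, so d-count = 9 − 3 = 6.
With Δₒ > P the complex is low-spin.
Filling d⁶ accordingly: t₂g⁶ eg⁰.
Orbital CFSE = -2.4Δₒ = -2.4 × 343 = -823 kJ/mol.
Excess pairs vs high-spin: 3 − 1 = 2; pairing cost = +632 kJ/mol.
Net CFSE = -823 + 632 = -191 kJ/mol.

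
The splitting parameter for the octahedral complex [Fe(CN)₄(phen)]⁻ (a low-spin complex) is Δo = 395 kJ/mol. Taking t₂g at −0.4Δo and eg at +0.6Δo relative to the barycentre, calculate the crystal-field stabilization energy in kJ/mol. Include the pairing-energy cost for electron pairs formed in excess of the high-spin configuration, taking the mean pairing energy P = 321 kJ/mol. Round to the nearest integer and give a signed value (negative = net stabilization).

-148

Ligand charges: 4×(-1) from CN⁻ and 1×(+0) from phen sum to -4; with overall charge -1, Fe is +3.
Fe is in group 8, so Fe³⁺ is d⁵ (8 − 3 = 5).
The d⁵ electrons fill as t₂g⁵ eg⁰.
Orbital CFSE = 5(-0.4) + 0(0.6) = -2.0Δo = -2.0 × 395 = -790 kJ/mol.
Pairing penalty: 2 pairs vs 0 in the high-spin reference → 2 extra × P = 642 kJ/mol.
Overall CFSE = -790 + 642 = -148 kJ/mol.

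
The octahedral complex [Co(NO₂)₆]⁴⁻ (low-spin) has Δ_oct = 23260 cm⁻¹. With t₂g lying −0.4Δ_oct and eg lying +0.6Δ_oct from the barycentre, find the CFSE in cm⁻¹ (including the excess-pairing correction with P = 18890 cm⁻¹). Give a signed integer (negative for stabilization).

Each NO₂⁻ contributes -1; 6 × (-1) = -6. With overall charge -4, Co is in the +2 oxidation state.
Co sits in group 9; removing 2 electrons leaves Co²⁺ with 9 − 2 = 7 d electrons.
Configuration: t₂g⁶ eg¹.
Orbital CFSE = 6(-0.4) + 1(0.6) = -1.8Δ_oct = -1.8 × 23260 = -41868 cm⁻¹.
Relative to high-spin t₂g⁵ eg² (2 paired), the low-spin configuration has 1 additional pair, contributing +1 × 18890 = +18890 cm⁻¹.
Overall CFSE = -41868 + 18890 = -22978 cm⁻¹.

-22978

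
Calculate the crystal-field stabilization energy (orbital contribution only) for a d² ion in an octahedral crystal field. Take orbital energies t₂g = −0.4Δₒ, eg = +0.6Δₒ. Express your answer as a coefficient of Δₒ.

Configuration: t₂g² eg⁰.
CFSE = 2(-0.4Δₒ) + 0(0.6Δₒ) = -0.8Δₒ + 0.0Δₒ = -0.8Δₒ.

-0.8 Δₒ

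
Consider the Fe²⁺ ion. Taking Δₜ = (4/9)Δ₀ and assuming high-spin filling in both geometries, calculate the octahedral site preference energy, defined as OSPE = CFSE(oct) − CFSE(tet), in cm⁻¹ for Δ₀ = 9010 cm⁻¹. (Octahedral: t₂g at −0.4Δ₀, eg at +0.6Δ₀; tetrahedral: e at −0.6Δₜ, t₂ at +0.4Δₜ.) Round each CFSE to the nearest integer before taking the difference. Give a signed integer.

Fe is in group 8, so Fe²⁺ is d⁶ (8 − 2 = 6).
Octahedral (high-spin): t2g^4 e_g^2, CFSE = 4(−0.4) + 2(+0.6) = -0.4Δ₀ = -0.4 × 9010 = -3604 cm⁻¹.
Tetrahedral: e^3 t2^3, CFSE = 3(−0.6) + 3(+0.4) = -0.6Δₜ = -0.6 × (4/9) × 9010 = -2403 cm⁻¹.
OSPE = CFSE(oct) − CFSE(tet) = -3604 − (-2403) = -1201 cm⁻¹.

-1201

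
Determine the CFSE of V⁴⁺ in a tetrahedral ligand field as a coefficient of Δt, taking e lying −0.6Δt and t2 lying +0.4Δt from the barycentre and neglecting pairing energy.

Group 5 minus oxidation state +4 gives a d¹ configuration for V⁴⁺.
Tetrahedral splitting is small, so the complex is high-spin.
Configuration: e^1 t2^0.
CFSE = 1(-0.6Δt) + 0(0.4Δt) = -0.6Δt + 0.0Δt = -0.6Δt.

-0.6 Δt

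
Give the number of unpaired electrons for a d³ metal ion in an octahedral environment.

Configuration: t₂g³ eg⁰, giving 3 unpaired electrons.

3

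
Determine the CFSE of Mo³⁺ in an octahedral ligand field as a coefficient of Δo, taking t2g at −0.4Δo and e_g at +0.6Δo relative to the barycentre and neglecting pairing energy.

-1.2 Δo

Mo sits in group 6; removing 3 electrons leaves Mo³⁺ with 6 − 3 = 3 d electrons.
Configuration: t2g^3 e_g^0.
CFSE = 3(-0.4Δo) + 0(0.6Δo) = -1.2Δo + 0.0Δo = -1.2Δo.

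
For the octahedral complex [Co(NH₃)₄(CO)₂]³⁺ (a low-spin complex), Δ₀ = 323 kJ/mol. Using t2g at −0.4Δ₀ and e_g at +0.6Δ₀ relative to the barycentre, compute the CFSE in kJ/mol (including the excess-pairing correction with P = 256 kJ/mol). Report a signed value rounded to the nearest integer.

-263

Ligand charges: 4×(+0) from NH₃ and 2×(+0) from CO sum to +0; with overall charge +3, Co is +3.
Co is in group 9, so Co³⁺ is d⁶ (9 − 3 = 6).
Electron filling gives t2g^6 e_g^0.
The orbital stabilization is -2.4Δ₀ = -2.4 × 323 = -775 kJ/mol.
Relative to high-spin t2g^4 e_g^2 (1 paired), the low-spin configuration has 2 additional pairs, contributing +2 × 256 = +512 kJ/mol.
Combining: -775 + 512 = -263 kJ/mol.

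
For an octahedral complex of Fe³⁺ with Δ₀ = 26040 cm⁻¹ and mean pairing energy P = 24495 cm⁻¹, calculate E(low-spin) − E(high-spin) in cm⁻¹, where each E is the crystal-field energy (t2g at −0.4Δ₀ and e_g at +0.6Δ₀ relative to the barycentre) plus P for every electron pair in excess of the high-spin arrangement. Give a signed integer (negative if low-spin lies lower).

-3090

Group 8 minus oxidation state +3 gives a d⁵ configuration for Fe³⁺.
High-spin d⁵ fills as t2g^3 e_g^2 with CFSE 3(−0.4) + 2(+0.6) = 0.0Δ₀ = 0 cm⁻¹.
For low-spin the configuration is t2g^5 e_g^0: orbital energy -2.0 × 26040 = -52080 cm⁻¹, and 2 additional pairs relative to high-spin add 48990 cm⁻¹, giving -3090 cm⁻¹.
Thus E(LS) − E(HS) = -3090 cm⁻¹.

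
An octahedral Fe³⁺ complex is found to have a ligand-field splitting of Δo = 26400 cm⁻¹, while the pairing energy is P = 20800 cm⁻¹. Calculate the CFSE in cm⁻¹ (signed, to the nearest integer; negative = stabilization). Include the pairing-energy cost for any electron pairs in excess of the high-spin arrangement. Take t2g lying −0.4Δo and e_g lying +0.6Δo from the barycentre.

-11200

Fe³⁺: group 8, so d-count = 8 − 3 = 5.
Here Δo > P (26400 > 20800), so the low-spin state is favoured.
Filling d⁵ accordingly: t2g^5 e_g^0.
Orbital CFSE = -2.0Δo = -2.0 × 26400 = -52800 cm⁻¹.
Excess pairs vs high-spin: 2 − 0 = 2; pairing cost = +41600 cm⁻¹.
Net CFSE = -52800 + 41600 = -11200 cm⁻¹.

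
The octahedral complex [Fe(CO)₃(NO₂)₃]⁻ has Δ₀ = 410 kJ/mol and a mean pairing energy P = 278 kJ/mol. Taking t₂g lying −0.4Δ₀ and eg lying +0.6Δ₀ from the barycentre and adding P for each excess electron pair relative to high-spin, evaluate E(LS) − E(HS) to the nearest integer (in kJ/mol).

Ligand charges: 3×(+0) from CO and 3×(-1) from NO₂⁻ sum to -3; with overall charge -1, Fe is +2.
Fe²⁺: group 8, so d-count = 8 − 2 = 6.
In the high-spin limit (t₂g⁴ eg²) the orbital term is -0.4Δ₀ = -164 kJ/mol, with no excess pairing.
For low-spin the configuration is t₂g⁶ eg⁰: orbital energy -2.4 × 410 = -984 kJ/mol, and 2 additional pairs relative to high-spin add 556 kJ/mol, giving -428 kJ/mol.
The difference is -428 − (-164) = -264 kJ/mol, so low-spin lies lower.

-264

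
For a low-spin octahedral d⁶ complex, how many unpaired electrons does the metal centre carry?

Configuration: t2g^6 e_g^0, giving 0 unpaired electrons.

0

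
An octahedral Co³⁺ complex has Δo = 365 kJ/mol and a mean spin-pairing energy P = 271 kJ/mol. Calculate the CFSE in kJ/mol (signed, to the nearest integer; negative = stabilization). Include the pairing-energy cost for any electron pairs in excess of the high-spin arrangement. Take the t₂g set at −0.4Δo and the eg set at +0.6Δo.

-334

Co is in group 9, so Co³⁺ is d⁶ (9 − 3 = 6).
Δo > P, so pairing is preferred: the ground state is low-spin.
That gives t₂g⁶ eg⁰.
Orbital CFSE = -2.4Δo = -2.4 × 365 = -876 kJ/mol.
Excess pairs vs high-spin: 3 − 1 = 2; pairing cost = +542 kJ/mol.
Net CFSE = -876 + 542 = -334 kJ/mol.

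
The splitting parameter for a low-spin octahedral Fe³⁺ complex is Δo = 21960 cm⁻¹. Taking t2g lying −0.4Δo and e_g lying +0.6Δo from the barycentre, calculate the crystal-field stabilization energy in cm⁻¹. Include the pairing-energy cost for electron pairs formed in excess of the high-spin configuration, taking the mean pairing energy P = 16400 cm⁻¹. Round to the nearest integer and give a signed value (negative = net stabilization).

Group 8 minus oxidation state +3 gives a d⁵ configuration for Fe³⁺.
Electron filling gives t2g^5 e_g^0.
CFSE(orbital) = 5×(-0.4Δo) + 0×(0.6Δo) = -2.0Δo; with Δo = 21960 cm⁻¹ that is -43920 cm⁻¹.
High-spin d⁵ would be t2g^3 e_g^2 with 0 pairs; low-spin has 2, so 2 excess pairs cost +2P = +32800 cm⁻¹.
Net CFSE = -43920 + 32800 = -11120 cm⁻¹.

-11120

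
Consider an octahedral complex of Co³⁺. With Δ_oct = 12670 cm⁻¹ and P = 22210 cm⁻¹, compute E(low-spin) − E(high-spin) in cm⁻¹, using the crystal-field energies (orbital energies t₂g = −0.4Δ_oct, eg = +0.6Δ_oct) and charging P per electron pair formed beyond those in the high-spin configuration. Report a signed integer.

Co sits in group 9; removing 3 electrons leaves Co³⁺ with 9 − 3 = 6 d electrons.
In the high-spin limit (t₂g⁴ eg²) the orbital term is -0.4Δ_oct = -5068 cm⁻¹, with no excess pairing.
For low-spin the configuration is t₂g⁶ eg⁰: orbital energy -2.4 × 12670 = -30408 cm⁻¹, and 2 additional pairs relative to high-spin add 44420 cm⁻¹, giving 14012 cm⁻¹.
The difference is 14012 − (-5068) = 19080 cm⁻¹, so high-spin lies lower.

19080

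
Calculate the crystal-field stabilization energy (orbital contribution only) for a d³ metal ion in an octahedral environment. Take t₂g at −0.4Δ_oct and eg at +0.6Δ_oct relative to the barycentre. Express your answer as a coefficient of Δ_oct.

-1.2 Δ_oct

For octahedral d³ the high- and low-spin configurations coincide.
Configuration: t₂g³ eg⁰.
CFSE = 3(-0.4Δ_oct) + 0(0.6Δ_oct) = -1.2Δ_oct + 0.0Δ_oct = -1.2Δ_oct.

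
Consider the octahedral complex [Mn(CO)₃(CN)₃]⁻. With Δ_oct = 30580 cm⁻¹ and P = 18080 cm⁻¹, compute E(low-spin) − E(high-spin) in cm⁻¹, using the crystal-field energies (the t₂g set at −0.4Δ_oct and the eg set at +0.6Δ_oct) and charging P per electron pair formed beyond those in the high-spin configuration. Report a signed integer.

-25000

Ligand charges: 3×(+0) from CO and 3×(-1) from CN⁻ sum to -3; with overall charge -1, Mn is +2.
Mn sits in group 7; removing 2 electrons leaves Mn²⁺ with 7 − 2 = 5 d electrons.
High-spin: t₂g³ eg², CFSE = 0.0Δ_oct = 0 cm⁻¹.
Low-spin t₂g⁵ eg⁰ gives -2.0Δ_oct = -61160 cm⁻¹, but forming 2 extra pairs costs 2P = 36160 cm⁻¹, so E(LS) = -61160 + 36160 = -25000 cm⁻¹.
The difference is -25000 − (0) = -25000 cm⁻¹, so low-spin lies lower.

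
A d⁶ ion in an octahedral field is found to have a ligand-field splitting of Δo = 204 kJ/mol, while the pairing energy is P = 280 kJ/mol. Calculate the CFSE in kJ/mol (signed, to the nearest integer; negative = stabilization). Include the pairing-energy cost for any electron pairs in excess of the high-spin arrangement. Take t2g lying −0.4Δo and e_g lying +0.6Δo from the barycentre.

-82

With Δo < P the complex is high-spin.
That gives t2g^4 e_g^2.
Orbital CFSE = -0.4Δo = -0.4 × 204 = -82 kJ/mol.
High-spin has no excess pairs, so no pairing correction applies.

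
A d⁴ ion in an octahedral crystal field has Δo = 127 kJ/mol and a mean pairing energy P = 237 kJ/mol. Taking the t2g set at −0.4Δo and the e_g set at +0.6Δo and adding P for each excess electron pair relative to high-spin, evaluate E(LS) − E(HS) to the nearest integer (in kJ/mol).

High-spin: t2g^3 e_g^1, CFSE = -0.6Δo = -76 kJ/mol.
For low-spin the configuration is t2g^4 e_g^0: orbital energy -1.6 × 127 = -203 kJ/mol, and 1 additional pair relative to high-spin adds 237 kJ/mol, giving 34 kJ/mol.
E(LS) − E(HS) = 34 − (-76) = 110 kJ/mol.

110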